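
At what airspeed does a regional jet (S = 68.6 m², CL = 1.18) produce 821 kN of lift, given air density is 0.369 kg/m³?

L = ½ρv²S·CL ⇒ v = √(2L/(ρ·S·CL))
v = √(2 × 8.21×10^5 / (0.369 × 68.6 × 1.18)) = √54970 = 234 m/s

v = 234 m/s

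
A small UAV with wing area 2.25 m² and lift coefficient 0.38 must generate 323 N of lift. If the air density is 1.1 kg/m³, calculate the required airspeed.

L = ½ρv²S·CL ⇒ v = √(2L/(ρ·S·CL))
v = √(2 × 323 / (1.1 × 2.25 × 0.38)) = √686.9 = 26.2 m/s

v = 26.2 m/s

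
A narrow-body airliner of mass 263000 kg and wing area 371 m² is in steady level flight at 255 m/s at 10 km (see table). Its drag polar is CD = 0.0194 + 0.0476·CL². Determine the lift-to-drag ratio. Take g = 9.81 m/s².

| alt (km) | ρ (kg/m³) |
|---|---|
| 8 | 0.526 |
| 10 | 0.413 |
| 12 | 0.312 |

At 10 km, from the table: ρ = 0.413 kg/m³.
In steady level flight, lift balances weight: W = mg = 263000 × 9.81 = 2.58×10^6 N.
q = ½ρv² = ½ × 0.413 × 255² = 13430 Pa.
Required CL = L/(qS) = 2.58×10^6/(13430·371) = 0.5179.
CD = 0.0194 + 0.0476 × 0.5179² = 0.03217.
L/D = CL/CD = 0.5179 / 0.03217 = 16.1

L/D = 16.1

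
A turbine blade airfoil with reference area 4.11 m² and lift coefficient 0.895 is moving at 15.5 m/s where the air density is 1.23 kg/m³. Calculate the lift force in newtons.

L = ½ρv²S·CL = ½ × 1.23 × 15.5² × 4.11 × 0.895 = 544 N

L = 544 N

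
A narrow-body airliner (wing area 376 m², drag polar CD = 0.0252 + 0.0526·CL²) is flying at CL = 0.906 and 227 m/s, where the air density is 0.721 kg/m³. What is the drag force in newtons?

CD = 0.0252 + 0.0526 × 0.906² = 0.06838
D = ½ρv²S·CD = ½ × 0.721 × 227² × 376 × 0.06838 = 4.78×10^5 N

D = 4.78×10^5 N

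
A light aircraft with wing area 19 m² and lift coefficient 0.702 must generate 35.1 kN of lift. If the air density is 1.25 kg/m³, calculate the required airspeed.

L = ½ρv²S·CL ⇒ v = √(2L/(ρ·S·CL))
v = √(2 × 35100 / (1.25 × 19 × 0.702)) = √4211 = 64.9 m/s

v = 64.9 m/s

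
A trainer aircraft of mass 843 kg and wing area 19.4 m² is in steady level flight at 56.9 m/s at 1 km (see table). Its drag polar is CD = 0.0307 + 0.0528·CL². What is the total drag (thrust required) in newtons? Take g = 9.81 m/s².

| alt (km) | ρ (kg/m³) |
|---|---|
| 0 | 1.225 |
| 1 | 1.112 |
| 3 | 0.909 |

D = 1180 N

At 1 km, from the table: ρ = 1.112 kg/m³.
In steady level flight, lift balances weight: W = mg = 843 × 9.81 = 8269.8 N.
q = ½ρv² = ½ × 1.112 × 56.9² = 1800 Pa.
CL = 2W/(ρv²S) = 2×8269.8/(1.112×56.9²×19.4) = 0.2368.
CD = 0.0307 + 0.0528 × 0.2368² = 0.03366.
D = q·S·CD = 1800 × 19.4 × 0.03366 = 1176 N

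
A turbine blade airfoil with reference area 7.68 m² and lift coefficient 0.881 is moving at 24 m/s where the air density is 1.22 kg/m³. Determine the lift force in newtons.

L = 2380 N

L = ½ρv²S·CL = ½ × 1.22 × 24² × 7.68 × 0.881 = 2380 N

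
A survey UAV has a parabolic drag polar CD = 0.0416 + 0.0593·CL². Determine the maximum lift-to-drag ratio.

(L/D)max = 10.1

For CD = CD0 + K·CL², (L/D)max occurs at CL* = √(CD0/K) and equals 1/(2√(K·CD0)).
(L/D)max = 1/(2√(0.0593 × 0.0416)) = 1/(2 × 0.04967) = 10.1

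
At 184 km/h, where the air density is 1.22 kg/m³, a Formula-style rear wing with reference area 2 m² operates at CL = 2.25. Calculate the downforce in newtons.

Convert speed: v = 184 km/h ÷ 3.6 = 51.11 m/s.
Dynamic pressure q = ½ρv² = ½ × 1.22 × 51.11² = 1594 Pa.
L = q·S·CL = 1594 × 2 × 2.25 = 7170 N ≈ 7.17 kN

L = 7170 N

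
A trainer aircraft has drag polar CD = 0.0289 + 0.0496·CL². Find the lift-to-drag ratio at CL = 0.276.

L/D = 8.45

CD = 0.0289 + 0.0496 × 0.276² = 0.03268
L/D = CL/CD = 0.276 / 0.03268 = 8.45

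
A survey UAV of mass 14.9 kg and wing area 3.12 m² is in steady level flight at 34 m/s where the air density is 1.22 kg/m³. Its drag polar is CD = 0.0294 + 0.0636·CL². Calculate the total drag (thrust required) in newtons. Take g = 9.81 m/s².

In steady level flight, lift balances weight: W = mg = 14.9 × 9.81 = 146.17 N.
Dynamic pressure q = 0.5 × 1.22 × 34² = 705.2 Pa.
CL = W/(q·S) = 146.17 / (705.2 × 3.12) = 0.06644.
CD = 0.0294 + 0.0636 × 0.06644² = 0.02968.
D = q·S·CD = 705.2 × 3.12 × 0.02968 = 65.3 N

D = 65.3 N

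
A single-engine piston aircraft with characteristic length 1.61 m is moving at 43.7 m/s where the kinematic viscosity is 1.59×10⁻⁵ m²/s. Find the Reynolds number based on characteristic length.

Re = 4.42×10^6

Re = v·c/ν = 43.7 × 1.61 / (1.59×10⁻⁵) = 4.42×10^6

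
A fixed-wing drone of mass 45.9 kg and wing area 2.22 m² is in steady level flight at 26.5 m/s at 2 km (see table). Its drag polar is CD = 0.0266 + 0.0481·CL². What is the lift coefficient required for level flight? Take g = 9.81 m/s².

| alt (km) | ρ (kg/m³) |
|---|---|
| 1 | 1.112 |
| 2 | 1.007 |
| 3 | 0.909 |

At 2 km, from the table: ρ = 1.007 kg/m³.
Weight W = mg = 45.9 × 9.81 = 450.28 N; in level flight L = W.
Dynamic pressure q = 0.5 × 1.007 × 26.5² = 353.6 Pa.
CL = W/(q·S) = 450.28 / (353.6 × 2.22) = 0.5736.

CL = 0.574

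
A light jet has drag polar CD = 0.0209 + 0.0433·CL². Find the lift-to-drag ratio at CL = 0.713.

CD = 0.0209 + 0.0433 × 0.713² = 0.04291
L/D = CL/CD = 0.713 / 0.04291 = 16.6

L/D = 16.6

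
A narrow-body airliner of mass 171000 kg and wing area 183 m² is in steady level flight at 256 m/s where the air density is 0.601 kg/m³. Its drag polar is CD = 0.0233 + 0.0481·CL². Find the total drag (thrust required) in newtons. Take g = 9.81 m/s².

Level flight ⇒ L = W = m·g = 171000 × 9.81 = 1.6775×10^6 N.
q = ½ρv² = ½ × 0.601 × 256² = 19690 Pa.
CL = 2W/(ρv²S) = 2×1.6775×10^6/(0.601×256²×183) = 0.4655.
CD = 0.0233 + 0.0481 × 0.4655² = 0.03372.
D = q·S·CD = 19690 × 183 × 0.03372 = 1.215×10^5 N

D = 1.22×10^5 N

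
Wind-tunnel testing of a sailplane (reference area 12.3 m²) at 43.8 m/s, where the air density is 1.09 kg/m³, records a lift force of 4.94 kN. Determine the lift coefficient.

CL = 0.384

From L = ½ρv²S·CL, rearranging gives CL = 2L/(ρv²S).
CL = 2 × 4940 / (1.09 × 43.8² × 12.3) = 0.384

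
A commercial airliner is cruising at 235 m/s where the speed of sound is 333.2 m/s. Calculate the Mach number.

M = 0.705

M = v/a = 235 / 333.2 = 0.705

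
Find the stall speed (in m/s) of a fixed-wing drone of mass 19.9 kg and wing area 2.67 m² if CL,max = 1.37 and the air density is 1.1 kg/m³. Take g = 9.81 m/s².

At stall, lift equals weight: L = W = m·g = 19.9 × 9.81 = 195.2 N.
From L = ½ρV²S·CL,max = W: V_stall = √(2W/(ρSCL,max)) = √(2·195.2/(1.1·2.67·1.37))
V_stall = √97.03 = 9.85 m/s

V_stall = 9.85 m/s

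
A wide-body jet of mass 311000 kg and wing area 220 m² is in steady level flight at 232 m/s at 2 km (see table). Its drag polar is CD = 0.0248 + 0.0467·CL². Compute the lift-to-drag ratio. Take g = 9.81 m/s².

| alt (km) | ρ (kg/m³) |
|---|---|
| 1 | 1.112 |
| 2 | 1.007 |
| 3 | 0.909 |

At 2 km, from the table: ρ = 1.007 kg/m³.
Weight W = mg = 311000 × 9.81 = 3.0509×10^6 N; in level flight L = W.
q = ½ρv² = ½ × 1.007 × 232² = 27100 Pa.
CL = 2W/(ρv²S) = 2×3.0509×10^6/(1.007×232²×220) = 0.5117.
CD = 0.0248 + 0.0467 × 0.5117² = 0.03703.
L/D = CL/CD = 0.5117 / 0.03703 = 13.8

L/D = 13.8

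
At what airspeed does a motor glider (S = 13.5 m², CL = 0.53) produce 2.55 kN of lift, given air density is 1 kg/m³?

v = 26.7 m/s

L = ½ρv²S·CL ⇒ v = √(2L/(ρ·S·CL))
v = √(2 × 2550 / (1 × 13.5 × 0.53)) = √712.8 = 26.7 m/s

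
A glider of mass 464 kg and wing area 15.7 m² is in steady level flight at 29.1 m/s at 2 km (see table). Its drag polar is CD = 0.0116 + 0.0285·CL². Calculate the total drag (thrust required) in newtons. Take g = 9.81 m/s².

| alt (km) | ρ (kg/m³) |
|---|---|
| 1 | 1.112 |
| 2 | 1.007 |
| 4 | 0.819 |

D = 166 N

At 2 km, from the table: ρ = 1.007 kg/m³.
Level flight ⇒ L = W = m·g = 464 × 9.81 = 4551.8 N.
q = ½ρv² = ½ × 1.007 × 29.1² = 426.4 Pa.
Required CL = L/(qS) = 4551.8/(426.4·15.7) = 0.68.
CD = 0.0116 + 0.0285 × 0.68² = 0.02478.
D = q·S·CD = 426.4 × 15.7 × 0.02478 = 165.9 N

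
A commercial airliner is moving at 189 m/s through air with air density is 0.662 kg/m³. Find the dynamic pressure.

q = ½ρv² = ½ × 0.662 × 189² = 11800 Pa

q = 11800 Pa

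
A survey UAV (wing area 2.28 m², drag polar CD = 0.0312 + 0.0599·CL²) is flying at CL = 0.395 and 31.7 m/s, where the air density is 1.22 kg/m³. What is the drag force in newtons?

D = 56.7 N

CD = 0.0312 + 0.0599 × 0.395² = 0.04055
D = ½ρv²S·CD = ½ × 1.22 × 31.7² × 2.28 × 0.04055 = 56.7 N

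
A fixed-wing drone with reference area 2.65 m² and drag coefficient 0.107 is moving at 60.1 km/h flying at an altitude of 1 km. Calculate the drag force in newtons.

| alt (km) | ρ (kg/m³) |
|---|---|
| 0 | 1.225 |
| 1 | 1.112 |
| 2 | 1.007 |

At 1 km, from the table: ρ = 1.112 kg/m³.
Convert speed: v = 60.1 km/h ÷ 3.6 = 16.69 m/s.
Dynamic pressure q = ½ρv² = ½ × 1.112 × 16.69² = 155 Pa.
D = q·S·CD = 155 × 2.65 × 0.107 = 43.9 N

D = 43.9 N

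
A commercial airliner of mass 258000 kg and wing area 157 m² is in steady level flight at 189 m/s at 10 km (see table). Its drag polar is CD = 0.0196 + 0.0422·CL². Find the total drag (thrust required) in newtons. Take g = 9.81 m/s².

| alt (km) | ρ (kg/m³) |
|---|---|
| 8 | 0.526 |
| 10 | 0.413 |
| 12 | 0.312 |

At 10 km, from the table: ρ = 0.413 kg/m³.
Level flight ⇒ L = W = m·g = 258000 × 9.81 = 2.531×10^6 N.
Dynamic pressure q = 0.5 × 0.413 × 189² = 7376 Pa.
CL = 2W/(ρv²S) = 2×2.531×10^6/(0.413×189²×157) = 2.185.
CD = 0.0196 + 0.0422 × 2.185² = 0.2212.
D = q·S·CD = 7376 × 157 × 0.2212 = 2.561×10^5 N

D = 2.56×10^5 N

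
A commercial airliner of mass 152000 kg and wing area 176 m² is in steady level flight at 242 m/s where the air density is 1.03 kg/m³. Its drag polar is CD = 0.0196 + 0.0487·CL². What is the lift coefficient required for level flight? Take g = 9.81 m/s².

Level flight ⇒ L = W = m·g = 152000 × 9.81 = 1.4911×10^6 N.
q = ½ρv² = ½ × 1.03 × 242² = 30160 Pa.
CL = W/(q·S) = 1.4911×10^6 / (30160 × 176) = 0.2809.

CL = 0.281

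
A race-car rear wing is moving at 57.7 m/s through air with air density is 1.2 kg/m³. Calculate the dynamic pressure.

q = ½ρv² = ½ × 1.2 × 57.7² = 2000 Pa

q = 2000 Pa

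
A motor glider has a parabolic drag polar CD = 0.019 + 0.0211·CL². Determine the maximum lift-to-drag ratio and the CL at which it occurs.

For CD = CD0 + K·CL², (L/D)max occurs at CL* = √(CD0/K) and equals 1/(2√(K·CD0)).
(L/D)max = 1/(2√(0.0211 × 0.019)) = 1/(2 × 0.02002) = 25
CL* = √(0.019/0.0211) = 0.949

(L/D)max = 25, at CL = 0.949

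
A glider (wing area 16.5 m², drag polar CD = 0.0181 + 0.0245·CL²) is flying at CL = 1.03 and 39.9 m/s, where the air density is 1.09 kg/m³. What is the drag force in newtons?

CD = 0.0181 + 0.0245 × 1.03² = 0.04409
D = ½ρv²S·CD = ½ × 1.09 × 39.9² × 16.5 × 0.04409 = 631 N

D = 631 N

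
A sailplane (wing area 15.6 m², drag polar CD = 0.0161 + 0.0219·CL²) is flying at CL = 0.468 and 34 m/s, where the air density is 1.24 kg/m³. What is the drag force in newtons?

CD = 0.0161 + 0.0219 × 0.468² = 0.0209
D = ½ρv²S·CD = ½ × 1.24 × 34² × 15.6 × 0.0209 = 234 N

D = 234 N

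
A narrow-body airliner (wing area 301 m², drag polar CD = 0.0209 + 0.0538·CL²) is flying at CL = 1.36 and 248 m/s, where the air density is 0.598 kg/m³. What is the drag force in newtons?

D = 6.66×10^5 N

CD = 0.0209 + 0.0538 × 1.36² = 0.1204
D = ½ρv²S·CD = ½ × 0.598 × 248² × 301 × 0.1204 = 6.66×10^5 N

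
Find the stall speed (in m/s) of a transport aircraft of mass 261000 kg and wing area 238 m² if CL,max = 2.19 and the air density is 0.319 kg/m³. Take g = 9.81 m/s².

Weight W = mg = 261000 × 9.81 = 2.56×10^6 N.
From L = ½ρV²S·CL,max = W: V_stall = √(2W/(ρSCL,max)) = √(2·2.56×10^6/(0.319·238·2.19))
V_stall = √30800 = 175 m/s

V_stall = 175 m/s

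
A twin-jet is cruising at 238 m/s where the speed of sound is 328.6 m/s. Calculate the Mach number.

M = v/a = 238 / 328.6 = 0.724

M = 0.724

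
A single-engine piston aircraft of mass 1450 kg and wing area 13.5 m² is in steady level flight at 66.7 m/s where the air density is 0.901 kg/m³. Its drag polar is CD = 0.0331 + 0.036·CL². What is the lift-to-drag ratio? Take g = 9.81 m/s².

In steady level flight, lift balances weight: W = mg = 1450 × 9.81 = 14224 N.
q = ½ρv² = ½ × 0.901 × 66.7² = 2004 Pa.
CL = 2W/(ρv²S) = 2×14224/(0.901×66.7²×13.5) = 0.5257.
CD = 0.0331 + 0.036 × 0.5257² = 0.04305.
L/D = CL/CD = 0.5257 / 0.04305 = 12.2

L/D = 12.2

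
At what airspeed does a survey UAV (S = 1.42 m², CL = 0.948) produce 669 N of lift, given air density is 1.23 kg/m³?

L = ½ρv²S·CL ⇒ v = √(2L/(ρ·S·CL))
v = √(2 × 669 / (1.23 × 1.42 × 0.948)) = √808.1 = 28.4 m/s

v = 28.4 m/s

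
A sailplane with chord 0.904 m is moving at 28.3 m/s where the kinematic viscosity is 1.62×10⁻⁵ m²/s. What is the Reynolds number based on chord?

Re = v·c/ν = 28.3 × 0.904 / (1.62×10⁻⁵) = 1.58×10^6

Re = 1.58×10^6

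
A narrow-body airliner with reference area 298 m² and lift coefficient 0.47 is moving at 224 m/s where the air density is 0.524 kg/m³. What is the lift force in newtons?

L = ½ρv²S·CL = ½ × 0.524 × 224² × 298 × 0.47 = 1.84×10^6 N ≈ 1840 kN

L = 1.84×10^6 N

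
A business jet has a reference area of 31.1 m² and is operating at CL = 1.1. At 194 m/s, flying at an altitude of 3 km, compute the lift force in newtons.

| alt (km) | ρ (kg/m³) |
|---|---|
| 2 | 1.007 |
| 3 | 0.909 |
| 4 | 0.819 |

At 3 km, from the table: ρ = 0.909 kg/m³.
L = ½ρv²S·CL = ½ × 0.909 × 194² × 31.1 × 1.1 = 5.85×10^5 N ≈ 585 kN

L = 5.85×10^5 N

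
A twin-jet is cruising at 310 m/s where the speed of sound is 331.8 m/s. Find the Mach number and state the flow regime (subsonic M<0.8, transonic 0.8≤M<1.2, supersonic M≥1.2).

M = 0.934 (transonic)

M = v/a = 310 / 331.8 = 0.934
M = 0.934 → transonic.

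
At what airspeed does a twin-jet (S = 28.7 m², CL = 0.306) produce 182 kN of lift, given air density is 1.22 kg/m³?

L = ½ρv²S·CL ⇒ v = √(2L/(ρ·S·CL))
v = √(2 × 1.82×10^5 / (1.22 × 28.7 × 0.306)) = √33970 = 184 m/s

v = 184 m/s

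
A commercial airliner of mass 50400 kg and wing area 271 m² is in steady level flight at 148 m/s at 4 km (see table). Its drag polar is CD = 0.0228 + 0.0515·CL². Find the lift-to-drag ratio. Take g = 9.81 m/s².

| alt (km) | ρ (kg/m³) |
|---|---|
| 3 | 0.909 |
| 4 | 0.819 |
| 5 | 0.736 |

L/D = 8.16

At 4 km, from the table: ρ = 0.819 kg/m³.
In steady level flight, lift balances weight: W = mg = 50400 × 9.81 = 4.9442×10^5 N.
Dynamic pressure q = 0.5 × 0.819 × 148² = 8970 Pa.
Required CL = L/(qS) = 4.9442×10^5/(8970·271) = 0.2034.
CD = 0.0228 + 0.0515 × 0.2034² = 0.02493.
L/D = CL/CD = 0.2034 / 0.02493 = 8.16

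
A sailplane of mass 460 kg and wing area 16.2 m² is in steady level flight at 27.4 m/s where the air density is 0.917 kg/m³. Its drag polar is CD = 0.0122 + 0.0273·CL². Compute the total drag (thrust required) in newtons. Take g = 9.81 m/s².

In steady level flight, lift balances weight: W = mg = 460 × 9.81 = 4512.6 N.
q = ½ρv² = ½ × 0.917 × 27.4² = 344.2 Pa.
CL = 2W/(ρv²S) = 2×4512.6/(0.917×27.4²×16.2) = 0.8092.
CD = 0.0122 + 0.0273 × 0.8092² = 0.03008.
D = q·S·CD = 344.2 × 16.2 × 0.03008 = 167.7 N

D = 168 N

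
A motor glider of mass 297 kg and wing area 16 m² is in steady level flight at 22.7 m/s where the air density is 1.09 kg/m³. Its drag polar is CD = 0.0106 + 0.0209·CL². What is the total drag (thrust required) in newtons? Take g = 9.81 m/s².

D = 87.1 N

In steady level flight, lift balances weight: W = mg = 297 × 9.81 = 2913.6 N.
q = ½ρv² = ½ × 1.09 × 22.7² = 280.8 Pa.
CL = W/(q·S) = 2913.6 / (280.8 × 16) = 0.6484.
CD = 0.0106 + 0.0209 × 0.6484² = 0.01939.
D = q·S·CD = 280.8 × 16 × 0.01939 = 87.11 N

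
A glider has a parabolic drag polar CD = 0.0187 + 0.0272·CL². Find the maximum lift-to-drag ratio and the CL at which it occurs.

(L/D)max = 22.2, at CL = 0.829

For CD = CD0 + K·CL², (L/D)max occurs at CL* = √(CD0/K) and equals 1/(2√(K·CD0)).
(L/D)max = 1/(2√(0.0272 × 0.0187)) = 1/(2 × 0.02255) = 22.2
CL* = √(0.0187/0.0272) = 0.829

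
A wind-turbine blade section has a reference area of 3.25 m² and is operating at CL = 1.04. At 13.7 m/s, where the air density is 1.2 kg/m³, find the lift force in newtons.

Dynamic pressure q = ½ρv² = ½ × 1.2 × 13.7² = 112.6 Pa.
L = q·S·CL = 112.6 × 3.25 × 1.04 = 381 N

L = 381 N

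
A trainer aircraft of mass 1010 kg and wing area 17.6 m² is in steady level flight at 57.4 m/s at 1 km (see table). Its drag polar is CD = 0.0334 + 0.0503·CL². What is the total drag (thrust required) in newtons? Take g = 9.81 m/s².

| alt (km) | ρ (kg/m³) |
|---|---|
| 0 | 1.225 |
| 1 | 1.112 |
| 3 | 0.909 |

D = 1230 N

At 1 km, from the table: ρ = 1.112 kg/m³.
Weight W = mg = 1010 × 9.81 = 9908.1 N; in level flight L = W.
q = ½ρv² = ½ × 1.112 × 57.4² = 1832 Pa.
CL = 2W/(ρv²S) = 2×9908.1/(1.112×57.4²×17.6) = 0.3073.
CD = 0.0334 + 0.0503 × 0.3073² = 0.03815.
D = q·S·CD = 1832 × 17.6 × 0.03815 = 1230 N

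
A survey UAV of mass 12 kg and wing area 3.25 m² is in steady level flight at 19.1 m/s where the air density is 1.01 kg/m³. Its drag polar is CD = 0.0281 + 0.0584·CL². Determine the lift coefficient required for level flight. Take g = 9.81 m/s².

CL = 0.197

In steady level flight, lift balances weight: W = mg = 12 × 9.81 = 117.72 N.
q = ½ρv² = ½ × 1.01 × 19.1² = 184.2 Pa.
CL = W/(q·S) = 117.72 / (184.2 × 3.25) = 0.1966.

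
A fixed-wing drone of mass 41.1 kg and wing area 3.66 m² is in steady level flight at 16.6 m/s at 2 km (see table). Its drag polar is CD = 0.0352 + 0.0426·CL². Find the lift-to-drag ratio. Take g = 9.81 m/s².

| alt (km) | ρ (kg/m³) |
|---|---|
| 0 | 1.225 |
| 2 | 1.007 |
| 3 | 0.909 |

At 2 km, from the table: ρ = 1.007 kg/m³.
Weight W = mg = 41.1 × 9.81 = 403.19 N; in level flight L = W.
q = ½ρv² = ½ × 1.007 × 16.6² = 138.7 Pa.
CL = W/(q·S) = 403.19 / (138.7 × 3.66) = 0.794.
CD = 0.0352 + 0.0426 × 0.794² = 0.06206.
L/D = CL/CD = 0.794 / 0.06206 = 12.8

L/D = 12.8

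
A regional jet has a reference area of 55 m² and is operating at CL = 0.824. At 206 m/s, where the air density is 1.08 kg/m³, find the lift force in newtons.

L = ½ρv²S·CL = ½ × 1.08 × 206² × 55 × 0.824 = 1.04×10^6 N ≈ 1040 kN

L = 1.04×10^6 N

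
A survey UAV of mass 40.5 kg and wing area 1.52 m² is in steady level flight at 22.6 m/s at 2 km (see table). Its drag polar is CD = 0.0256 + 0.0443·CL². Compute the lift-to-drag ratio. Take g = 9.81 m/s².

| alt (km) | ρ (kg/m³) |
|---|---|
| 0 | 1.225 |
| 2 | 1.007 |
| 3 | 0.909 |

At 2 km, from the table: ρ = 1.007 kg/m³.
Weight W = mg = 40.5 × 9.81 = 397.31 N; in level flight L = W.
Dynamic pressure q = 0.5 × 1.007 × 22.6² = 257.2 Pa.
CL = 2W/(ρv²S) = 2×397.31/(1.007×22.6²×1.52) = 1.016.
CD = 0.0256 + 0.0443 × 1.016² = 0.07136.
L/D = CL/CD = 1.016 / 0.07136 = 14.2

L/D = 14.2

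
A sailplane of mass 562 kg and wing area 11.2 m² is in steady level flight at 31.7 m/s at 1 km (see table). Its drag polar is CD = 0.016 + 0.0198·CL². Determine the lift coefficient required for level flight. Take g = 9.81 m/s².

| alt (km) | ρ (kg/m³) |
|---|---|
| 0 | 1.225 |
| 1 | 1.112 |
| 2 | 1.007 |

CL = 0.881

At 1 km, from the table: ρ = 1.112 kg/m³.
Weight W = mg = 562 × 9.81 = 5513.2 N; in level flight L = W.
Dynamic pressure q = 0.5 × 1.112 × 31.7² = 558.7 Pa.
Required CL = L/(qS) = 5513.2/(558.7·11.2) = 0.881.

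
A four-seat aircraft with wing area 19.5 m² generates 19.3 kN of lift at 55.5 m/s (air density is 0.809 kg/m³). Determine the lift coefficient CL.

CL = 0.794

From L = ½ρv²S·CL, rearranging gives CL = 2L/(ρv²S).
CL = 2 × 19300 / (0.809 × 55.5² × 19.5) = 0.794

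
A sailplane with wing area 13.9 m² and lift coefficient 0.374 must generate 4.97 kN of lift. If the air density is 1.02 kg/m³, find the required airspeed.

L = ½ρv²S·CL ⇒ v = √(2L/(ρ·S·CL))
v = √(2 × 4970 / (1.02 × 13.9 × 0.374)) = √1875 = 43.3 m/s

v = 43.3 m/s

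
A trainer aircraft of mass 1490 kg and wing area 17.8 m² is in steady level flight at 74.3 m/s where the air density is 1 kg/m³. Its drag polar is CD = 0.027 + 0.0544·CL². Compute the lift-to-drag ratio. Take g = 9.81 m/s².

L/D = 9.35

Level flight ⇒ L = W = m·g = 1490 × 9.81 = 14617 N.
Dynamic pressure q = 0.5 × 1 × 74.3² = 2760 Pa.
CL = 2W/(ρv²S) = 2×14617/(1×74.3²×17.8) = 0.2975.
CD = 0.027 + 0.0544 × 0.2975² = 0.03181.
L/D = CL/CD = 0.2975 / 0.03181 = 9.35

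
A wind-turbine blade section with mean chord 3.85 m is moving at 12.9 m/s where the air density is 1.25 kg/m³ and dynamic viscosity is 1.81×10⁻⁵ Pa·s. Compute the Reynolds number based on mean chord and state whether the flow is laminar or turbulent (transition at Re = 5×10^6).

Re = ρ·v·c/μ = 1.25 × 12.9 × 3.85 / (1.81×10⁻⁵) = 3.43×10^6
Since 3.43×10^6 < 5×10^6, the flow is laminar.

Re = 3.43×10^6 (laminar)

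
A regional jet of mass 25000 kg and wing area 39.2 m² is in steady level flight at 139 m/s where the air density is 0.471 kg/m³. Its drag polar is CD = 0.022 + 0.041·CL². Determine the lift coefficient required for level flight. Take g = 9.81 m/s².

Level flight ⇒ L = W = m·g = 25000 × 9.81 = 2.4525×10^5 N.
q = ½ρv² = ½ × 0.471 × 139² = 4550 Pa.
Required CL = L/(qS) = 2.4525×10^5/(4550·39.2) = 1.375.

CL = 1.37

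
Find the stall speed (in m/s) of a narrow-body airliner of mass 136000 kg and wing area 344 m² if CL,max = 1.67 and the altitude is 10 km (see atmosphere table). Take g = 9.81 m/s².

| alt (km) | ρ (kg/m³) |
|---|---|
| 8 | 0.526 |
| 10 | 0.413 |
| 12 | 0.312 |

At 10 km, from the table: ρ = 0.413 kg/m³.
At stall, lift equals weight: L = W = m·g = 136000 × 9.81 = 1.334×10^6 N.
From L = ½ρV²S·CL,max = W: V_stall = √(2W/(ρSCL,max)) = √(2·1.334×10^6/(0.413·344·1.67))
V_stall = √11250 = 106 m/s

V_stall = 106 m/s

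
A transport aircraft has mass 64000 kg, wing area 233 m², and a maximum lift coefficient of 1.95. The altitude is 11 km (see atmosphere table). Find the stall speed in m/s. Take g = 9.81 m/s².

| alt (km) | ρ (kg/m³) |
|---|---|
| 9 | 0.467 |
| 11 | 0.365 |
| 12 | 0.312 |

At 11 km, from the table: ρ = 0.365 kg/m³.
Stall occurs when L = W at CL,max. W = mg = 64000 × 9.81 = 6.278×10^5 N.
V_stall = √(2W/(ρ·S·CL,max)) = √(2 × 6.278×10^5 / (0.365 × 233 × 1.95))
V_stall = √7572 = 87 m/s

V_stall = 87 m/s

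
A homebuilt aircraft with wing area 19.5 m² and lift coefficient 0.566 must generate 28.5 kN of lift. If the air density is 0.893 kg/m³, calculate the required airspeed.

L = ½ρv²S·CL ⇒ v = √(2L/(ρ·S·CL))
v = √(2 × 28500 / (0.893 × 19.5 × 0.566)) = √5783 = 76 m/s

v = 76 m/s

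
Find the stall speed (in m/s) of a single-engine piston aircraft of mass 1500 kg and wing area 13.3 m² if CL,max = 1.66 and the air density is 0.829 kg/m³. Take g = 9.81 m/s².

Stall occurs when L = W at CL,max. W = mg = 1500 × 9.81 = 14720 N.
From L = ½ρV²S·CL,max = W: V_stall = √(2W/(ρSCL,max)) = √(2·14720/(0.829·13.3·1.66))
V_stall = √1608 = 40.1 m/s

V_stall = 40.1 m/s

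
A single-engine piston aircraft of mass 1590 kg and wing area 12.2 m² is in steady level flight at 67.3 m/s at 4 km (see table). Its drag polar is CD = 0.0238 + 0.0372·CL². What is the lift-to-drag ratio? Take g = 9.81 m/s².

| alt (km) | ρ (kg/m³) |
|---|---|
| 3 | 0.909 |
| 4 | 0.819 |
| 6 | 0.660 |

L/D = 16.6

At 4 km, from the table: ρ = 0.819 kg/m³.
Level flight ⇒ L = W = m·g = 1590 × 9.81 = 15598 N.
Dynamic pressure q = 0.5 × 0.819 × 67.3² = 1855 Pa.
Required CL = L/(qS) = 15598/(1855·12.2) = 0.6893.
CD = 0.0238 + 0.0372 × 0.6893² = 0.04148.
L/D = CL/CD = 0.6893 / 0.04148 = 16.6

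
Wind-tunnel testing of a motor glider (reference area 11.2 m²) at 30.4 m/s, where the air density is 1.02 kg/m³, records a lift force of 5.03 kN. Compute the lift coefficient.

CL = 0.953

From L = ½ρv²S·CL, rearranging gives CL = 2L/(ρv²S).
CL = 2 × 5030 / (1.02 × 30.4² × 11.2) = 0.953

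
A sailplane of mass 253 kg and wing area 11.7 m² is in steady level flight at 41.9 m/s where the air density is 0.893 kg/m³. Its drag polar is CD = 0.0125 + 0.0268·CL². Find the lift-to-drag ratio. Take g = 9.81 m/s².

Level flight ⇒ L = W = m·g = 253 × 9.81 = 2481.9 N.
Dynamic pressure q = 0.5 × 0.893 × 41.9² = 783.9 Pa.
Required CL = L/(qS) = 2481.9/(783.9·11.7) = 0.2706.
CD = 0.0125 + 0.0268 × 0.2706² = 0.01446.
L/D = CL/CD = 0.2706 / 0.01446 = 18.7

L/D = 18.7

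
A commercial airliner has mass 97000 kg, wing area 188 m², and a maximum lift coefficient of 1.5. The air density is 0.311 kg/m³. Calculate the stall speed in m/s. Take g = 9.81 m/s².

V_stall = 147 m/s

Stall occurs when L = W at CL,max. W = mg = 97000 × 9.81 = 9.516×10^5 N.
From L = ½ρV²S·CL,max = W: V_stall = √(2W/(ρSCL,max)) = √(2·9.516×10^5/(0.311·188·1.5))
V_stall = √21700 = 147 m/s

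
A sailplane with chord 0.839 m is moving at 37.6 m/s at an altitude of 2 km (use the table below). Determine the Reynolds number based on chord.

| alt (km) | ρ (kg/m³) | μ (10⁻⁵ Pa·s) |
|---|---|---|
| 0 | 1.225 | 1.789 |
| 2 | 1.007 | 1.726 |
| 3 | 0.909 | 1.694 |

Re = 1.84×10^6

At 2 km, from the table: ρ = 1.007 kg/m³, μ = 1.726×10⁻⁵ Pa·s.
Re = ρ·v·c/μ = 1.007 × 37.6 × 0.839 / (1.726×10⁻⁵) = 1.84×10^6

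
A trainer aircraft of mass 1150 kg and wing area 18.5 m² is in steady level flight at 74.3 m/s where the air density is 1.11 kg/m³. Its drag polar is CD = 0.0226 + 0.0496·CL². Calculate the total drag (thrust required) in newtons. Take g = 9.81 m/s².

Weight W = mg = 1150 × 9.81 = 11282 N; in level flight L = W.
q = ½ρv² = ½ × 1.11 × 74.3² = 3064 Pa.
CL = W/(q·S) = 11282 / (3064 × 18.5) = 0.199.
CD = 0.0226 + 0.0496 × 0.199² = 0.02456.
D = q·S·CD = 3064 × 18.5 × 0.02456 = 1392 N

D = 1390 N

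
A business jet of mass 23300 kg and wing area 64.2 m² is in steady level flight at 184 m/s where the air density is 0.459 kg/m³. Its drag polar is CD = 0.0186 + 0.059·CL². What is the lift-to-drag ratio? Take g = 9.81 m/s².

Level flight ⇒ L = W = m·g = 23300 × 9.81 = 2.2857×10^5 N.
Dynamic pressure q = 0.5 × 0.459 × 184² = 7770 Pa.
CL = 2W/(ρv²S) = 2×2.2857×10^5/(0.459×184²×64.2) = 0.4582.
CD = 0.0186 + 0.059 × 0.4582² = 0.03099.
L/D = CL/CD = 0.4582 / 0.03099 = 14.8

L/D = 14.8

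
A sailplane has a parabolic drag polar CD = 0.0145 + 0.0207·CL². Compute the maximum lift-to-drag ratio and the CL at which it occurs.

For CD = CD0 + K·CL², (L/D)max occurs at CL* = √(CD0/K) and equals 1/(2√(K·CD0)).
(L/D)max = 1/(2√(0.0207 × 0.0145)) = 1/(2 × 0.01732) = 28.9
CL* = √(0.0145/0.0207) = 0.837

(L/D)max = 28.9, at CL = 0.837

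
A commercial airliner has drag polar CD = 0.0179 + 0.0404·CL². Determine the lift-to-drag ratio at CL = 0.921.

CD = 0.0179 + 0.0404 × 0.921² = 0.05217
L/D = CL/CD = 0.921 / 0.05217 = 17.7

L/D = 17.7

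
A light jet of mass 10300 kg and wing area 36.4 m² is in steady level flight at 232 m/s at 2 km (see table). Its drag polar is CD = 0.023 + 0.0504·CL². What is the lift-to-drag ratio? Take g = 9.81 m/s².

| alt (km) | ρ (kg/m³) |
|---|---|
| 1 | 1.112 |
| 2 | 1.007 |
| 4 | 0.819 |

At 2 km, from the table: ρ = 1.007 kg/m³.
Level flight ⇒ L = W = m·g = 10300 × 9.81 = 1.0104×10^5 N.
Dynamic pressure q = 0.5 × 1.007 × 232² = 27100 Pa.
Required CL = L/(qS) = 1.0104×10^5/(27100·36.4) = 0.1024.
CD = 0.023 + 0.0504 × 0.1024² = 0.02353.
L/D = CL/CD = 0.1024 / 0.02353 = 4.35

L/D = 4.35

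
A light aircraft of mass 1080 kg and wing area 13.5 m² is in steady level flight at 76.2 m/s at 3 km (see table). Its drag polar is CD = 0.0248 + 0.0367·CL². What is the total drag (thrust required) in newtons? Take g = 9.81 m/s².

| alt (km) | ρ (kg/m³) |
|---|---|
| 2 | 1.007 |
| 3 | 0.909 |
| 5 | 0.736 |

At 3 km, from the table: ρ = 0.909 kg/m³.
Weight W = mg = 1080 × 9.81 = 10595 N; in level flight L = W.
q = ½ρv² = ½ × 0.909 × 76.2² = 2639 Pa.
CL = 2W/(ρv²S) = 2×10595/(0.909×76.2²×13.5) = 0.2974.
CD = 0.0248 + 0.0367 × 0.2974² = 0.02805.
D = q·S·CD = 2639 × 13.5 × 0.02805 = 999.2 N

D = 999 N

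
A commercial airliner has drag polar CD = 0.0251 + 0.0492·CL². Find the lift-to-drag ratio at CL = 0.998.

CD = 0.0251 + 0.0492 × 0.998² = 0.0741
L/D = CL/CD = 0.998 / 0.0741 = 13.5

L/D = 13.5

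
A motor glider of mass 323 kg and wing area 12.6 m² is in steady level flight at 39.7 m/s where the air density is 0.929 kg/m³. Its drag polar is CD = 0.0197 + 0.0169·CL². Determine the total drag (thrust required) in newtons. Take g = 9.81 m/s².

D = 200 N

Level flight ⇒ L = W = m·g = 323 × 9.81 = 3168.6 N.
q = ½ρv² = ½ × 0.929 × 39.7² = 732.1 Pa.
CL = 2W/(ρv²S) = 2×3168.6/(0.929×39.7²×12.6) = 0.3435.
CD = 0.0197 + 0.0169 × 0.3435² = 0.02169.
D = q·S·CD = 732.1 × 12.6 × 0.02169 = 200.1 N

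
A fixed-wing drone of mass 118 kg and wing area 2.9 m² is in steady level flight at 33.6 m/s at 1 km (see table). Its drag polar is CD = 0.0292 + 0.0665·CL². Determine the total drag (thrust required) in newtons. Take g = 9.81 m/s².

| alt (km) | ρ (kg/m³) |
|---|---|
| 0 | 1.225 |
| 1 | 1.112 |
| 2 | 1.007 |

At 1 km, from the table: ρ = 1.112 kg/m³.
In steady level flight, lift balances weight: W = mg = 118 × 9.81 = 1157.6 N.
q = ½ρv² = ½ × 1.112 × 33.6² = 627.7 Pa.
Required CL = L/(qS) = 1157.6/(627.7·2.9) = 0.6359.
CD = 0.0292 + 0.0665 × 0.6359² = 0.05609.
D = q·S·CD = 627.7 × 2.9 × 0.05609 = 102.1 N

D = 102 N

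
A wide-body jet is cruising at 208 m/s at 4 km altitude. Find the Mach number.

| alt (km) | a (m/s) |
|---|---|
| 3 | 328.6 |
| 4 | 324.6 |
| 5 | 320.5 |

At 4 km, from the table: a = 324.6 m/s.
M = v/a = 208 / 324.6 = 0.641

M = 0.641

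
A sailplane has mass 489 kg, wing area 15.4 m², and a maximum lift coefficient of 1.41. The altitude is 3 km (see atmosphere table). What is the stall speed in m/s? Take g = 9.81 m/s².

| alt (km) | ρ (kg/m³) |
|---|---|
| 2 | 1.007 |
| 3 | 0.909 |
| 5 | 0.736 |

At 3 km, from the table: ρ = 0.909 kg/m³.
Stall occurs when L = W at CL,max. W = mg = 489 × 9.81 = 4797 N.
From L = ½ρV²S·CL,max = W: V_stall = √(2W/(ρSCL,max)) = √(2·4797/(0.909·15.4·1.41))
V_stall = √486.1 = 22 m/s

V_stall = 22 m/s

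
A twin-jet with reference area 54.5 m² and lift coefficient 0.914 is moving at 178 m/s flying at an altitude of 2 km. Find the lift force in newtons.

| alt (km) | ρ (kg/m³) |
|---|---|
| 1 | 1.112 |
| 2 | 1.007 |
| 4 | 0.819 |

At 2 km, from the table: ρ = 1.007 kg/m³.
Dynamic pressure q = ½ρv² = ½ × 1.007 × 178² = 15950 Pa.
L = q·S·CL = 15950 × 54.5 × 0.914 = 7.95×10^5 N ≈ 795 kN

L = 7.95×10^5 N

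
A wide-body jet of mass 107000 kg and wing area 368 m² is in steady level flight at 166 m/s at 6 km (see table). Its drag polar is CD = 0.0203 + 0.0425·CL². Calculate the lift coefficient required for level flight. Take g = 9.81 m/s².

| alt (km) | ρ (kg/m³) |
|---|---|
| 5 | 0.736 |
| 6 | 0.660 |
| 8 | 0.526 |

At 6 km, from the table: ρ = 0.660 kg/m³.
In steady level flight, lift balances weight: W = mg = 107000 × 9.81 = 1.0497×10^6 N.
q = ½ρv² = ½ × 0.66 × 166² = 9093 Pa.
CL = 2W/(ρv²S) = 2×1.0497×10^6/(0.66×166²×368) = 0.3137.

CL = 0.314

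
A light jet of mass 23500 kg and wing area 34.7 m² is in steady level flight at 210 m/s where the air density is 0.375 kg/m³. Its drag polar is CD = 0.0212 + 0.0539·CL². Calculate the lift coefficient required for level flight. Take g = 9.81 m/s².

Weight W = mg = 23500 × 9.81 = 2.3054×10^5 N; in level flight L = W.
Dynamic pressure q = 0.5 × 0.375 × 210² = 8269 Pa.
CL = W/(q·S) = 2.3054×10^5 / (8269 × 34.7) = 0.8035.

CL = 0.803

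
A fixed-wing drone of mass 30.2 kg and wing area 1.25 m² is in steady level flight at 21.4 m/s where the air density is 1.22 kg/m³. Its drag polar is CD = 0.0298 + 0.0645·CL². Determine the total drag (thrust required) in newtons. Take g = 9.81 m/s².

D = 26.6 N

In steady level flight, lift balances weight: W = mg = 30.2 × 9.81 = 296.26 N.
q = ½ρv² = ½ × 1.22 × 21.4² = 279.4 Pa.
CL = 2W/(ρv²S) = 2×296.26/(1.22×21.4²×1.25) = 0.8484.
CD = 0.0298 + 0.0645 × 0.8484² = 0.07623.
D = q·S·CD = 279.4 × 1.25 × 0.07623 = 26.62 N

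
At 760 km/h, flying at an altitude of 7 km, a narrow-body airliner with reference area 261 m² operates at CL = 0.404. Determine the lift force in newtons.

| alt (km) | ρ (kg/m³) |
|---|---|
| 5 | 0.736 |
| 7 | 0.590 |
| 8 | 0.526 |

At 7 km, from the table: ρ = 0.590 kg/m³.
Convert speed: v = 760 km/h ÷ 3.6 = 211.1 m/s.
L = ½ρv²S·CL = ½ × 0.59 × 211.1² × 261 × 0.404 = 1.39×10^6 N ≈ 1390 kN

L = 1.39×10^6 N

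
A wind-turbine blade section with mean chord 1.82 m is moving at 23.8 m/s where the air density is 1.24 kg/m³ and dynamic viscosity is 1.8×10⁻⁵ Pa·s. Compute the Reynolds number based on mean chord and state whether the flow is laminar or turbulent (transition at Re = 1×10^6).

Re = 2.98×10^6 (turbulent)

Re = ρ·v·c/μ = 1.24 × 23.8 × 1.82 / (1.8×10⁻⁵) = 2.98×10^6
Since 2.98×10^6 > 1×10^6, the flow is turbulent.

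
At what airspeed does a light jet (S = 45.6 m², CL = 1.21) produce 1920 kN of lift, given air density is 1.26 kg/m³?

v = 235 m/s

L = ½ρv²S·CL ⇒ v = √(2L/(ρ·S·CL))
v = √(2 × 1.92×10^6 / (1.26 × 45.6 × 1.21)) = √55230 = 235 m/s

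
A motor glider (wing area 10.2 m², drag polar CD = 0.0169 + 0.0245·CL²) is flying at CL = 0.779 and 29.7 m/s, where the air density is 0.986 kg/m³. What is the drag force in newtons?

CD = 0.0169 + 0.0245 × 0.779² = 0.03177
D = ½ρv²S·CD = ½ × 0.986 × 29.7² × 10.2 × 0.03177 = 141 N

D = 141 N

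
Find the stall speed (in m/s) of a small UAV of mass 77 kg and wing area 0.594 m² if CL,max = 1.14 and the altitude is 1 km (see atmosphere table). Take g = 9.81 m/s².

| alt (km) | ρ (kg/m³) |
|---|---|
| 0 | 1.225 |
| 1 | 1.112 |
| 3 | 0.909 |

V_stall = 44.8 m/s

At 1 km, from the table: ρ = 1.112 kg/m³.
At stall, lift equals weight: L = W = m·g = 77 × 9.81 = 755.4 N.
From L = ½ρV²S·CL,max = W: V_stall = √(2W/(ρSCL,max)) = √(2·755.4/(1.112·0.594·1.14))
V_stall = √2006 = 44.8 m/s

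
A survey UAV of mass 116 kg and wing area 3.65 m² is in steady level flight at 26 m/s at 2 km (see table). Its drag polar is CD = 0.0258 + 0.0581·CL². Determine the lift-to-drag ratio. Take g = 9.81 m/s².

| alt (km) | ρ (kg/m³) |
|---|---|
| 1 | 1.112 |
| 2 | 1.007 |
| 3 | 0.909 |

At 2 km, from the table: ρ = 1.007 kg/m³.
Level flight ⇒ L = W = m·g = 116 × 9.81 = 1138 N.
q = ½ρv² = ½ × 1.007 × 26² = 340.4 Pa.
CL = W/(q·S) = 1138 / (340.4 × 3.65) = 0.916.
CD = 0.0258 + 0.0581 × 0.916² = 0.07455.
L/D = CL/CD = 0.916 / 0.07455 = 12.3

L/D = 12.3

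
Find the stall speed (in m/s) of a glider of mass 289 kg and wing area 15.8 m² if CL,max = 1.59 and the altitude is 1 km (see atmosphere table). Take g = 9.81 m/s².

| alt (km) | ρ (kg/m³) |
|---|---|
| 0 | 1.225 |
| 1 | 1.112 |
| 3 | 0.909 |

At 1 km, from the table: ρ = 1.112 kg/m³.
At stall, lift equals weight: L = W = m·g = 289 × 9.81 = 2835 N.
V_stall = √(2W/(ρ·S·CL,max)) = √(2 × 2835 / (1.112 × 15.8 × 1.59))
V_stall = √203 = 14.2 m/s

V_stall = 14.2 m/s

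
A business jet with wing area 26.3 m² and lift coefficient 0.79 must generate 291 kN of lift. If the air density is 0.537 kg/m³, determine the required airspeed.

v = 228 m/s

L = ½ρv²S·CL ⇒ v = √(2L/(ρ·S·CL))
v = √(2 × 2.91×10^5 / (0.537 × 26.3 × 0.79)) = √52160 = 228 m/s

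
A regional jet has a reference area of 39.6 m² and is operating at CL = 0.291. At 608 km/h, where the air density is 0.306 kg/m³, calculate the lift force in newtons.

Convert speed: v = 608 km/h ÷ 3.6 = 168.9 m/s.
Dynamic pressure q = ½ρv² = ½ × 0.306 × 168.9² = 4364 Pa.
L = q·S·CL = 4364 × 39.6 × 0.291 = 50300 N ≈ 50.3 kN

L = 50300 N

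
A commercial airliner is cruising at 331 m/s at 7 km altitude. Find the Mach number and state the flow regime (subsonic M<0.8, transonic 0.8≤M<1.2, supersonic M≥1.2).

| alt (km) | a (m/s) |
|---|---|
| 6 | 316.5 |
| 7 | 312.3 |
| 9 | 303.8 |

At 7 km, from the table: a = 312.3 m/s.
M = v/a = 331 / 312.3 = 1.06
M = 1.06 → transonic.

M = 1.06 (transonic)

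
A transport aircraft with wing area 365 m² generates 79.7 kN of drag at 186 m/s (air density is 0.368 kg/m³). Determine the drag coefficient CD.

From D = ½ρv²S·CD, rearranging gives CD = 2D/(ρv²S).
CD = 2 × 79700 / (0.368 × 186² × 365) = 0.0343

CD = 0.0343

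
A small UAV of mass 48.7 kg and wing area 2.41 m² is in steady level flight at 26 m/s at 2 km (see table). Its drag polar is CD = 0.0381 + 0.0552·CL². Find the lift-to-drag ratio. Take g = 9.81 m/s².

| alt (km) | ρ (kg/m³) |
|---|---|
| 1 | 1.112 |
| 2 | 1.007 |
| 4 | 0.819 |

At 2 km, from the table: ρ = 1.007 kg/m³.
Weight W = mg = 48.7 × 9.81 = 477.75 N; in level flight L = W.
q = ½ρv² = ½ × 1.007 × 26² = 340.4 Pa.
CL = W/(q·S) = 477.75 / (340.4 × 2.41) = 0.5824.
CD = 0.0381 + 0.0552 × 0.5824² = 0.05682.
L/D = CL/CD = 0.5824 / 0.05682 = 10.2

L/D = 10.2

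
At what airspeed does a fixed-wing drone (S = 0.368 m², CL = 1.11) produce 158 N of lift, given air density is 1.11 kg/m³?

v = 26.4 m/s

L = ½ρv²S·CL ⇒ v = √(2L/(ρ·S·CL))
v = √(2 × 158 / (1.11 × 0.368 × 1.11)) = √696.9 = 26.4 m/s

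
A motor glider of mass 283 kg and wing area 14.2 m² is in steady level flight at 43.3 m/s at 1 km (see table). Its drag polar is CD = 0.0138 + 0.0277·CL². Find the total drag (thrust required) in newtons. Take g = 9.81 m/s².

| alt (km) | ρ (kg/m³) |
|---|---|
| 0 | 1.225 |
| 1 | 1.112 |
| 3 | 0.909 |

At 1 km, from the table: ρ = 1.112 kg/m³.
In steady level flight, lift balances weight: W = mg = 283 × 9.81 = 2776.2 N.
Dynamic pressure q = 0.5 × 1.112 × 43.3² = 1042 Pa.
CL = 2W/(ρv²S) = 2×2776.2/(1.112×43.3²×14.2) = 0.1875.
CD = 0.0138 + 0.0277 × 0.1875² = 0.01477.
D = q·S·CD = 1042 × 14.2 × 0.01477 = 218.7 N

D = 219 N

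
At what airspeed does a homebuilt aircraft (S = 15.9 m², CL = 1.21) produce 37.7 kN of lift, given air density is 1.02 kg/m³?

v = 62 m/s

L = ½ρv²S·CL ⇒ v = √(2L/(ρ·S·CL))
v = √(2 × 37700 / (1.02 × 15.9 × 1.21)) = √3842 = 62 m/s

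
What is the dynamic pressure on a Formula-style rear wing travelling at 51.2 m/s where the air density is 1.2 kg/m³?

q = ½ρv² = ½ × 1.2 × 51.2² = 1570 Pa

q = 1570 Pa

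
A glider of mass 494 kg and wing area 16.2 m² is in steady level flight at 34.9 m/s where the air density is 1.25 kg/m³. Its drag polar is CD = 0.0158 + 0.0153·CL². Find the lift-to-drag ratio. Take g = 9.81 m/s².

In steady level flight, lift balances weight: W = mg = 494 × 9.81 = 4846.1 N.
Dynamic pressure q = 0.5 × 1.25 × 34.9² = 761.3 Pa.
CL = W/(q·S) = 4846.1 / (761.3 × 16.2) = 0.393.
CD = 0.0158 + 0.0153 × 0.393² = 0.01816.
L/D = CL/CD = 0.393 / 0.01816 = 21.6

L/D = 21.6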